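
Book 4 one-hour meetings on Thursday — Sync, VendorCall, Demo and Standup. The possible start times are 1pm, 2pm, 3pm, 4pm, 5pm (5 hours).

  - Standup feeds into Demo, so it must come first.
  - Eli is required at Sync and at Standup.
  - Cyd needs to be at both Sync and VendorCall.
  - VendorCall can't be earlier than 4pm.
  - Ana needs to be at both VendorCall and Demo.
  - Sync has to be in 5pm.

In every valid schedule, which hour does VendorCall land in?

4pm

VendorCall's window is 4pm–5pm.
Sync is fixed at 5pm, and VendorCall can't share a hour with Sync.
So VendorCall must be 4pm.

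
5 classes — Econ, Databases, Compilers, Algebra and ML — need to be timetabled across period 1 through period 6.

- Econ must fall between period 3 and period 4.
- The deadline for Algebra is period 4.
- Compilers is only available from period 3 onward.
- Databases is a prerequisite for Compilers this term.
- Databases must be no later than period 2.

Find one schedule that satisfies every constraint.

Databases -> period 1, ML -> period 1, Compilers -> period 3, Algebra -> period 1, Econ -> period 3

Checking: Databases(period 1) before Compilers(period 3); Econ=period 3 in [period 3,period 4]; Databases=period 1 in [period 1,period 2]; Compilers=period 3 in [period 3,period 6]; Algebra=period 1 in [period 1,period 4].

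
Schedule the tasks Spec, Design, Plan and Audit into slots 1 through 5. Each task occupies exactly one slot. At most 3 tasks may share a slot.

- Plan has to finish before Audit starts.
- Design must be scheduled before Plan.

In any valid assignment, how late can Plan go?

4

Precedence pushes Plan to at least 2; downstream work caps Plan at 4.
Plan at 4 is achievable: Audit=5, Plan=4, Spec=1, Design=1.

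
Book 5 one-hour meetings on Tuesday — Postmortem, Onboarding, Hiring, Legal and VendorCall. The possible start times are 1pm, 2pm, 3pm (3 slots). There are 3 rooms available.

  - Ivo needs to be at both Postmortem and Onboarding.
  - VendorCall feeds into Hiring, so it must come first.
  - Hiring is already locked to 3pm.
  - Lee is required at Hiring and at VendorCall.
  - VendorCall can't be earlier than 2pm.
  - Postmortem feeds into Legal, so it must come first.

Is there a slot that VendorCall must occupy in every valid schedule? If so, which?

2pm

VendorCall's window is 2pm–3pm.
Hiring is fixed at 3pm, and VendorCall can't share a slot with Hiring.
So VendorCall must be 2pm.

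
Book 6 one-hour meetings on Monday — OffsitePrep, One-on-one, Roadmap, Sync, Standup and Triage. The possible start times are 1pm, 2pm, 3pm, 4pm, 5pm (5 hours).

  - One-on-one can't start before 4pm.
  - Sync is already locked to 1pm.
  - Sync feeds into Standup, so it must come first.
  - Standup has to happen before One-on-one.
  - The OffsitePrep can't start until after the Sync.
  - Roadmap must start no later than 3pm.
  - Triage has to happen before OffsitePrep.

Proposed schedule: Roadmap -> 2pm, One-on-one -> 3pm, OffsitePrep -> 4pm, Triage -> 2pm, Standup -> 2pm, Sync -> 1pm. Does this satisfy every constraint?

Sync feeds into Standup, so it must come first — holds.
One-on-one can't start before 4pm — violated.
The OffsitePrep can't start until after the Sync — holds.
Roadmap must start no later than 3pm — holds.
Sync is already locked to 1pm — holds.
Standup has to happen before One-on-one — holds.
Triage has to happen before OffsitePrep — holds.

Invalid. One-on-one can't start before 4pm.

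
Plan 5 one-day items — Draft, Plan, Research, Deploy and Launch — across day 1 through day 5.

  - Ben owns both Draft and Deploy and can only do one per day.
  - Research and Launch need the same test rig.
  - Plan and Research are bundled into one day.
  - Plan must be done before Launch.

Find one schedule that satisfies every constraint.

Deploy=day 2; Launch=day 2; Draft=day 1; Plan=day 1; Research=day 1

Checking: Plan(day 1) before Launch(day 2); Draft(day 1) != Deploy(day 2); Research(day 1) != Launch(day 2); Plan = Research = day 1.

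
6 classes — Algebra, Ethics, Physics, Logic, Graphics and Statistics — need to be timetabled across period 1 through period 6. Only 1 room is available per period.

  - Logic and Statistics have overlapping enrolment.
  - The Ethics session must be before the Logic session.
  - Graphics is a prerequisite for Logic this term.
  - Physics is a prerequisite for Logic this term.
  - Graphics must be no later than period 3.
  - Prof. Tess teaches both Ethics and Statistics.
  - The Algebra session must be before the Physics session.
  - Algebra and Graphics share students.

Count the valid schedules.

45

Splitting on Algebra: it can be period 1 (16), period 2 (13), period 3 (10), period 4 (6). Listing each branch's schedules as (Ethics, Physics, Logic, Graphics, Statistics) by period number:
Algebra=period 1: (2,4,5,3,6) (2,4,6,3,5) (2,5,6,3,4) (3,4,5,2,6) (3,4,6,2,5) (3,5,6,2,4) (4,2,5,3,6) (4,2,6,3,5) (4,3,5,2,6) (4,3,6,2,5) (4,5,6,2,3) (4,5,6,3,2) (5,2,6,3,4) (5,3,6,2,4) (5,4,6,2,3) (5,4,6,3,2) — 16.
Algebra=period 2: (1,4,5,3,6) (1,4,6,3,5) (1,5,6,3,4) (3,4,5,1,6) (3,4,6,1,5) (3,5,6,1,4) (4,3,5,1,6) (4,3,6,1,5) (4,5,6,1,3) (4,5,6,3,1) (5,3,6,1,4) (5,4,6,1,3) (5,4,6,3,1) — 13.
Algebra=period 3: (1,4,5,2,6) (1,4,6,2,5) (1,5,6,2,4) (2,4,5,1,6) (2,4,6,1,5) (2,5,6,1,4) (4,5,6,1,2) (4,5,6,2,1) (5,4,6,1,2) (5,4,6,2,1) — 10.
Algebra=period 4: (1,5,6,2,3) (1,5,6,3,2) (2,5,6,1,3) (2,5,6,3,1) (3,5,6,1,2) (3,5,6,2,1) — 6.
Summing: 16 + 13 + 10 + 6 = 45.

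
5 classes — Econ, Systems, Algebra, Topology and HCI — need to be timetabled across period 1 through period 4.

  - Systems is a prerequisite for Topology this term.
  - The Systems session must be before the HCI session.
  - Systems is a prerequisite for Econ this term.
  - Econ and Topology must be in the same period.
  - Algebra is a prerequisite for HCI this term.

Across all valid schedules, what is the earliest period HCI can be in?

Precedence pushes HCI to at least period 2.
HCI at period 2 is achievable: Econ -> period 2, Algebra -> period 1, Systems -> period 1, Topology -> period 2, HCI -> period 2.

period 2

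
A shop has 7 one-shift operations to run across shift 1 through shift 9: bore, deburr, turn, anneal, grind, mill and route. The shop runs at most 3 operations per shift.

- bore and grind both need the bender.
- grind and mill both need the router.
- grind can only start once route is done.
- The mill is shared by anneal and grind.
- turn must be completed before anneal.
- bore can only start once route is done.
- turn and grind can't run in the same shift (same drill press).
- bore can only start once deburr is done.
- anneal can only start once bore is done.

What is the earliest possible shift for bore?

Precedence pushes bore to at least shift 2; downstream work caps bore at shift 8.
bore at shift 2 is achievable: deburr in shift 1; turn in shift 1; grind in shift 4; route in shift 1; anneal in shift 3; mill in shift 2; bore in shift 2.

shift 2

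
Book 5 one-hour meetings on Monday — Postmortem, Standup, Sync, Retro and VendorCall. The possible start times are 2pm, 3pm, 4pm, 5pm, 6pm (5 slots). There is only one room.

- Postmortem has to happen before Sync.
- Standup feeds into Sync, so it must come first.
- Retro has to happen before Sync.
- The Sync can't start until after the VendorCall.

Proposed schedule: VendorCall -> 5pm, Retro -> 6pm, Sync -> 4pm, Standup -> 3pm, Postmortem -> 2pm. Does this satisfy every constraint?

There is only one room — holds.
Postmortem has to happen before Sync — holds.
The Sync can't start until after the VendorCall — violated.
Retro has to happen before Sync — violated.
Standup feeds into Sync, so it must come first — holds.

No — it violates: Retro has to happen before Sync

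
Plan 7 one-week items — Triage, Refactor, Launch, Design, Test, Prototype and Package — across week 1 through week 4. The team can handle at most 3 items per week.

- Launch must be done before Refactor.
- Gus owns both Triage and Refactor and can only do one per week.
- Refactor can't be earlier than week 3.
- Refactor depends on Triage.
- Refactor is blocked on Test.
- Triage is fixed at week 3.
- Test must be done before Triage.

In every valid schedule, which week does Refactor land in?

week 4

Refactor's window is week 3–week 4.
Triage is fixed at week 3, and Refactor can't share a week with Triage.
So Refactor must be week 4.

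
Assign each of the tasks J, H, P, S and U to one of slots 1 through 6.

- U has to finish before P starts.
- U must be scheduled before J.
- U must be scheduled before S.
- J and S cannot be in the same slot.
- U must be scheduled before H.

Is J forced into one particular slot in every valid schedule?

J can be 2 (e.g. P -> 2, U -> 1, J -> 2, H -> 2, S -> 3) or 3 (e.g. S=2; P=2; H=2; U=1; J=3).

No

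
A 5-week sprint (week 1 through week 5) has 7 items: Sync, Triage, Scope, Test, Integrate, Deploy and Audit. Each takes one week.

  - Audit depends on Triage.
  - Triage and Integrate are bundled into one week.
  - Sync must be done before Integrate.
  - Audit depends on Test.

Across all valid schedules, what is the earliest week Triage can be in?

Triage must be in the same week as Integrate, which can't be before week 2, so Triage is at least week 2; downstream work caps Triage at week 4.
Triage at week 2 is achievable: Test in week 1; Sync in week 1; Triage in week 2; Integrate in week 2; Audit in week 3; Deploy in week 1; Scope in week 1.

week 2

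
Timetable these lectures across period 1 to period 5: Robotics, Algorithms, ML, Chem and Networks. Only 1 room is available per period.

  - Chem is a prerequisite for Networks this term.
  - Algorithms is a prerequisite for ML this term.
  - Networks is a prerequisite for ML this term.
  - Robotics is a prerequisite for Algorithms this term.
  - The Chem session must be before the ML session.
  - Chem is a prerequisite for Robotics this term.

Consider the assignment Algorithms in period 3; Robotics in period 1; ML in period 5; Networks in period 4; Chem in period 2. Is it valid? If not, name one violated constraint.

No. Chem is a prerequisite for Robotics this term is not satisfied.

Chem is a prerequisite for Robotics this term — violated.
Robotics is a prerequisite for Algorithms this term — holds.
Chem is a prerequisite for Networks this term — holds.
Only 1 room is available per period — holds.
The Chem session must be before the ML session — holds.
Networks is a prerequisite for ML this term — holds.
Algorithms is a prerequisite for ML this term — holds.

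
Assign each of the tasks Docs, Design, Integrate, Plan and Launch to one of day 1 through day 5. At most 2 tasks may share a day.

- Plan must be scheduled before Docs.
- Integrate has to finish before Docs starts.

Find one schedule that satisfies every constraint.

Integrate=day 1, Launch=day 3, Design=day 2, Docs=day 2, Plan=day 1

Checking: Plan(day 1) before Docs(day 2); Integrate(day 1) before Docs(day 2); max 2 per day (cap 2).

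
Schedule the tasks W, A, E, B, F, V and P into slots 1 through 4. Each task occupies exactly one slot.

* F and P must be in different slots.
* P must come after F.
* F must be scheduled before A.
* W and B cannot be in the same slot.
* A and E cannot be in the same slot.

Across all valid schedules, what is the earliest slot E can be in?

E at 1 is achievable: P in 2, V in 1, A in 2, W in 1, F in 1, E in 1, B in 2.

1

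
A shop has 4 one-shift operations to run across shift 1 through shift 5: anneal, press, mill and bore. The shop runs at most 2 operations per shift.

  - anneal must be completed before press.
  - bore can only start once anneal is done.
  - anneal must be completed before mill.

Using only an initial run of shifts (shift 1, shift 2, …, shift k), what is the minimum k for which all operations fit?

The precedence chain requires at least 2 distinct shifts.
With at most 2 per shift and 4 operations, at least 2 shifts are needed.
Could 2 shifts be enough, i.e. nothing placed later than shift 2? No: bore must come after anneal (at shift 1 or later) → {shift 2}; anneal must come before bore (at shift 2 or earlier) → {shift 1}; mill must come after anneal (at shift 1 or later) → {shift 2}; press must come after anneal (at shift 1 or later) → {shift 2}; that puts press, mill and bore all in shift 2 — more than 2 per shift.
So 2 shifts is not enough.
3 works (last occupied shift: shift 3): for example press=shift 2; anneal=shift 1; bore=shift 3; mill=shift 2.

3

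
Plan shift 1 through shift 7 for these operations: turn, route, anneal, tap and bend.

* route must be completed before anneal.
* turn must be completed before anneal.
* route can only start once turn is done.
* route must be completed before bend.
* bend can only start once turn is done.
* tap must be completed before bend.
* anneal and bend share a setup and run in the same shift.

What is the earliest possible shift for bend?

Precedence pushes bend to at least shift 3.
bend at shift 3 is achievable: bend=shift 3, tap=shift 1, anneal=shift 3, turn=shift 1, route=shift 2.

shift 3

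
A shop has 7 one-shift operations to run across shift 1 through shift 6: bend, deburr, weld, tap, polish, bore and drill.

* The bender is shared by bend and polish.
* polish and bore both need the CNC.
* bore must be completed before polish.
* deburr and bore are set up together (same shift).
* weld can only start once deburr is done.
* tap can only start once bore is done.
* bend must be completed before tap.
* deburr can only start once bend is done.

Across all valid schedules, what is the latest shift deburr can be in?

shift 5

Precedence pushes deburr to at least shift 2; downstream work caps deburr at shift 5.
deburr at shift 5 is achievable: weld -> shift 6, drill -> shift 1, polish -> shift 6, tap -> shift 6, bore -> shift 5, bend -> shift 1, deburr -> shift 5.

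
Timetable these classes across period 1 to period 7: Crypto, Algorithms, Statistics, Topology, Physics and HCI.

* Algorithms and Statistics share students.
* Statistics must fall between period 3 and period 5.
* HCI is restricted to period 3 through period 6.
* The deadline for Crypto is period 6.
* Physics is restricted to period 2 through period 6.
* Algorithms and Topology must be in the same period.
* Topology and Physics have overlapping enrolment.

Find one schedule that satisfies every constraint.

HCI -> period 3, Crypto -> period 1, Topology -> period 1, Physics -> period 2, Statistics -> period 3, Algorithms -> period 1

Checking: Topology(period 1) != Physics(period 2); Algorithms(period 1) != Statistics(period 3); Algorithms = Topology = period 1; HCI=period 3 in [period 3,period 6]; Physics=period 2 in [period 2,period 6]; Statistics=period 3 in [period 3,period 5]; Crypto=period 1 in [period 1,period 6].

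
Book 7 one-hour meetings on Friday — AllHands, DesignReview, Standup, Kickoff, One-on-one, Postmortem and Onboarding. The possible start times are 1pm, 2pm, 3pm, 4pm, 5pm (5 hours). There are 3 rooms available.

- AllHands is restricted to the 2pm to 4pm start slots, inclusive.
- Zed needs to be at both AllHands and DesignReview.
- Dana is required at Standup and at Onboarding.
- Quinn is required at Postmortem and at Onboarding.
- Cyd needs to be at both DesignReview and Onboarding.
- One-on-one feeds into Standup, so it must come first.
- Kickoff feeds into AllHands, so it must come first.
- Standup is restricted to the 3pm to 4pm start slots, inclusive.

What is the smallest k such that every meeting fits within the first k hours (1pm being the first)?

3

The precedence chain requires at least 2 distinct hours.
With at most 3 per hour and 7 meetings, at least 3 hours are needed.
Standup can't be placed before 3pm — that is hour 3 counting from 1pm — so the schedule must run through at least 3 hours.
3 works (last occupied hour: 3pm): for example Postmortem in 3pm, Kickoff in 1pm, Onboarding in 2pm, DesignReview in 1pm, One-on-one in 1pm, Standup in 3pm, AllHands in 2pm.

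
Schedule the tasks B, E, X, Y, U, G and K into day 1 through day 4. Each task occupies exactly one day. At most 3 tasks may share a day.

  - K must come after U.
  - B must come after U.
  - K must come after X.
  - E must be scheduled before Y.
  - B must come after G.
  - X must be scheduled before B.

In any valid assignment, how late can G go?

Downstream work caps G at day 3.
G at day 3 is achievable: E=day 1; G=day 3; Y=day 2; U=day 1; X=day 1; B=day 4; K=day 2.

day 3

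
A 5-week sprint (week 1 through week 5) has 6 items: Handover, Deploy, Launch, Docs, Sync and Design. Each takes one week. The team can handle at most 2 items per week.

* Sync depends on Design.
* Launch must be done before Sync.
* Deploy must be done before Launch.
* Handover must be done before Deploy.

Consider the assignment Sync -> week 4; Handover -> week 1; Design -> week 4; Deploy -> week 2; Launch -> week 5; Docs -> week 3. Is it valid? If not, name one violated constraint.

No — it violates: Launch must be done before Sync

The team can handle at most 2 items per week — holds.
Sync depends on Design — violated.
Launch must be done before Sync — violated.
Handover must be done before Deploy — holds.
Deploy must be done before Launch — holds.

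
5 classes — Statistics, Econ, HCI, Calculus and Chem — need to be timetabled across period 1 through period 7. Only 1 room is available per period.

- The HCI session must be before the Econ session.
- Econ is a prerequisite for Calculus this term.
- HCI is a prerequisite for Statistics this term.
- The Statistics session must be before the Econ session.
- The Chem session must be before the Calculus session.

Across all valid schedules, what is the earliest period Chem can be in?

Downstream work caps Chem at period 6.
Chem at period 1 is achievable: Econ=period 4, HCI=period 2, Calculus=period 5, Statistics=period 3, Chem=period 1.

period 1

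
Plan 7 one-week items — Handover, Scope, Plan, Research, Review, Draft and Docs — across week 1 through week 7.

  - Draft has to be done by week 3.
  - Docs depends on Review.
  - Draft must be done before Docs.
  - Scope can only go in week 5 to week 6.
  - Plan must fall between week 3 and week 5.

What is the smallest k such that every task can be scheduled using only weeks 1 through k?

The precedence chain requires at least 2 distinct weeks.
Scope can't be placed before week 5, so the schedule must run through at least week 5.
5 works (last occupied week: week 5): for example Research=week 1, Review=week 1, Handover=week 1, Plan=week 3, Draft=week 1, Docs=week 2, Scope=week 5.

5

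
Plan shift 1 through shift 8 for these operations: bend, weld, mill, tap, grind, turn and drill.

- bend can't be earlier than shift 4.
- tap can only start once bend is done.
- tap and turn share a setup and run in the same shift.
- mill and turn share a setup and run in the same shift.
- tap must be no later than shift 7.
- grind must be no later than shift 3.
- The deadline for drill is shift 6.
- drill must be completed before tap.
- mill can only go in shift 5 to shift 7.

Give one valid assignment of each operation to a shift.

weld in shift 1; grind in shift 1; drill in shift 1; mill in shift 5; tap in shift 5; bend in shift 4; turn in shift 5

Checking: drill(shift 1) before tap(shift 5); bend(shift 4) before tap(shift 5); tap = turn = shift 5; mill = turn = shift 5; bend=shift 4 in [shift 4,shift 8]; tap=shift 5 in [shift 1,shift 7]; mill=shift 5 in [shift 5,shift 7]; drill=shift 1 in [shift 1,shift 6]; grind=shift 1 in [shift 1,shift 3].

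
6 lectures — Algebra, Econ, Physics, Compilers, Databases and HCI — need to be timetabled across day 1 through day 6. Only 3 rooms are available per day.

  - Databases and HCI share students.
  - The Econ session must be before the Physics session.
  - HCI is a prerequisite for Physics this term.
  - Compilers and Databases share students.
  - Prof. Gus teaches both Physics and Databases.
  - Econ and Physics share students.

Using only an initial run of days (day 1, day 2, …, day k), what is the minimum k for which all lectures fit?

The precedence chain requires at least 2 distinct days.
With at most 3 per day and 6 lectures, at least 2 days are needed.
Could 2 days be enough, i.e. nothing placed later than day 2? No: Physics must come after HCI (at day 1 or later) → {day 2}; HCI must come before Physics (at day 2 or earlier) → {day 1}; Databases can't share with Physics (day 2) → {day 1}; HCI can't share with Databases (day 1) → nothing is left.
So 2 days is not enough.
3 works (last occupied day: day 3): for example HCI=day 1, Econ=day 1, Physics=day 2, Compilers=day 2, Algebra=day 1, Databases=day 3.

3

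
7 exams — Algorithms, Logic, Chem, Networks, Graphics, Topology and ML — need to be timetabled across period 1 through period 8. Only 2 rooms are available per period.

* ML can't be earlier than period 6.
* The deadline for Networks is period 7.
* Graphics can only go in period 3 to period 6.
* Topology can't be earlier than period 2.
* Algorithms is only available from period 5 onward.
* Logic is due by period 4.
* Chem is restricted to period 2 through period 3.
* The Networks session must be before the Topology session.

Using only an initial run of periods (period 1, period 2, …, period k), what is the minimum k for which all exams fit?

The precedence chain requires at least 2 distinct periods.
With at most 2 per period and 7 exams, at least 4 periods are needed.
ML can't be placed before period 6, so the schedule must run through at least period 6.
6 works (last occupied period: period 6): for example Networks -> period 1; Topology -> period 2; ML -> period 6; Logic -> period 1; Graphics -> period 3; Chem -> period 2; Algorithms -> period 5.

6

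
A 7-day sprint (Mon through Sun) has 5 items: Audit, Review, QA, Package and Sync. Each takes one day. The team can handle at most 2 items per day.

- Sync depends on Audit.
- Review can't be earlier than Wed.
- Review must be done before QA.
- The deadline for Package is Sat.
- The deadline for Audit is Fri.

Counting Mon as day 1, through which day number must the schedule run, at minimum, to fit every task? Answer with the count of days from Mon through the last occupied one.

4 days

The precedence chain requires at least 2 distinct days.
With at most 2 per day and 5 tasks, at least 3 days are needed.
Propagating the time windows through the other constraints, QA can't land before Thu — that is day 4 counting from Mon — so the schedule must run through at least 4 days.
4 works (last occupied day: Thu): for example Review in Wed; Package in Mon; Sync in Tue; QA in Thu; Audit in Mon.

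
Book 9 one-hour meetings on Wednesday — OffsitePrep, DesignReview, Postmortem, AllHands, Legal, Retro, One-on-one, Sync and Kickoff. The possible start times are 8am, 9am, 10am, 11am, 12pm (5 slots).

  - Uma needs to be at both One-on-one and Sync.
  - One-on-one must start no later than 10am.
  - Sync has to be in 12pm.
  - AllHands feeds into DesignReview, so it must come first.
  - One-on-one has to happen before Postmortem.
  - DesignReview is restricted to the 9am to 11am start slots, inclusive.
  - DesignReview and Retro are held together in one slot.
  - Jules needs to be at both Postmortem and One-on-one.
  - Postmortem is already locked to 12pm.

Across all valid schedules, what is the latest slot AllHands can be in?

10am

Downstream work caps AllHands at 10am.
AllHands at 10am is achievable: Postmortem -> 12pm; OffsitePrep -> 8am; AllHands -> 10am; DesignReview -> 11am; Kickoff -> 8am; Sync -> 12pm; Legal -> 8am; Retro -> 11am; One-on-one -> 8am.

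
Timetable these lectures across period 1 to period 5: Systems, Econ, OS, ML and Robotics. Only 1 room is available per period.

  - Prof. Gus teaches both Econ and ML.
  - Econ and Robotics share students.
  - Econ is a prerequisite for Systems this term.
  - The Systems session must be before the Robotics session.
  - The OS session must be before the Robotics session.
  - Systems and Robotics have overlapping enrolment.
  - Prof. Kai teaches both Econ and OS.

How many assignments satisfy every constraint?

15

Splitting on Systems: it can be period 2 (3), period 3 (6), period 4 (6). Listing each branch's schedules as (Econ, OS, ML, Robotics) by period number:
Systems=period 2: (1,3,4,5) (1,3,5,4) (1,4,3,5) — 3.
Systems=period 3: (1,2,4,5) (1,2,5,4) (1,4,2,5) (2,1,4,5) (2,1,5,4) (2,4,1,5) — 6.
Systems=period 4: (1,2,3,5) (1,3,2,5) (2,1,3,5) (2,3,1,5) (3,1,2,5) (3,2,1,5) — 6.
Summing: 3 + 6 + 6 = 15.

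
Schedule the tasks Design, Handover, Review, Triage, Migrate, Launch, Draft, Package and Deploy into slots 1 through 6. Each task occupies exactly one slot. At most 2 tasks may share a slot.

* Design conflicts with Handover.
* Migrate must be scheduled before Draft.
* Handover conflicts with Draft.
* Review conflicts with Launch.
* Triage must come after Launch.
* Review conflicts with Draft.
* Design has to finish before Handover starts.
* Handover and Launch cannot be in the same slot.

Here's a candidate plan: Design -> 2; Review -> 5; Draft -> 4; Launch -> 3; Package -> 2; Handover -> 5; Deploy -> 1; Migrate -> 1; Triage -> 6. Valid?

Valid

Handover and Launch cannot be in the same slot — holds.
Design has to finish before Handover starts — holds.
Handover conflicts with Draft — holds.
At most 2 tasks may share a slot — holds.
Review conflicts with Draft — holds.
Design conflicts with Handover — holds.
Migrate must be scheduled before Draft — holds.
Triage must come after Launch — holds.
Review conflicts with Launch — holds.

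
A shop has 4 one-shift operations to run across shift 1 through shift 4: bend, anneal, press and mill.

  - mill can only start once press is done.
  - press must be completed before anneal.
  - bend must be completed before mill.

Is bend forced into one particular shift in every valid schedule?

No

bend can be shift 1 (e.g. mill=shift 2, press=shift 1, anneal=shift 2, bend=shift 1) or shift 2 (e.g. anneal=shift 2; mill=shift 3; press=shift 1; bend=shift 2).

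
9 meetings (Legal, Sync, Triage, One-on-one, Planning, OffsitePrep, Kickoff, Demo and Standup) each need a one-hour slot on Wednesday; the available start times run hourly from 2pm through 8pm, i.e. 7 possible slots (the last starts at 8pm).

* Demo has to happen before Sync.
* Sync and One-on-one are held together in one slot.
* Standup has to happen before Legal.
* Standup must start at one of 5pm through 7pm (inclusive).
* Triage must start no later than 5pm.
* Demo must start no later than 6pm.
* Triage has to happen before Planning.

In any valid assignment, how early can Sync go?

Precedence pushes Sync to at least 3pm.
Sync at 3pm is achievable: Kickoff -> 2pm; Legal -> 6pm; One-on-one -> 3pm; Triage -> 2pm; Planning -> 3pm; Sync -> 3pm; Demo -> 2pm; Standup -> 5pm; OffsitePrep -> 2pm.

3pm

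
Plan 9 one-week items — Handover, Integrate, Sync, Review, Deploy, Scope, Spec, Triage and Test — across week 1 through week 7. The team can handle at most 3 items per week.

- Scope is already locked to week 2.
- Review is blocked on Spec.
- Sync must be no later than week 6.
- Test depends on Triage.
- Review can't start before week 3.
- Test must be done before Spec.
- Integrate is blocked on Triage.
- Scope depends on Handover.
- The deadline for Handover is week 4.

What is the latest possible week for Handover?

week 1

Handover's own window allows nothing later than week 4; downstream work caps Handover at week 1.
Handover at week 1 is achievable: Spec=week 3, Scope=week 2, Handover=week 1, Test=week 2, Deploy=week 3, Review=week 4, Integrate=week 2, Triage=week 1, Sync=week 1.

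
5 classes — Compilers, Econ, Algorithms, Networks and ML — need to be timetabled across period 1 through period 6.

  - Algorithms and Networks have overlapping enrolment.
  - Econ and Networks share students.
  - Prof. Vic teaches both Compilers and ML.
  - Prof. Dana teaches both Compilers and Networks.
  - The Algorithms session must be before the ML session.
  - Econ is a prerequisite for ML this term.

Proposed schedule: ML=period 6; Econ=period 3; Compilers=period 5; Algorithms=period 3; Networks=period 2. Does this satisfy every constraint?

Yes

Econ is a prerequisite for ML this term — holds.
Algorithms and Networks have overlapping enrolment — holds.
Prof. Dana teaches both Compilers and Networks — holds.
Prof. Vic teaches both Compilers and ML — holds.
The Algorithms session must be before the ML session — holds.
Econ and Networks share students — holds.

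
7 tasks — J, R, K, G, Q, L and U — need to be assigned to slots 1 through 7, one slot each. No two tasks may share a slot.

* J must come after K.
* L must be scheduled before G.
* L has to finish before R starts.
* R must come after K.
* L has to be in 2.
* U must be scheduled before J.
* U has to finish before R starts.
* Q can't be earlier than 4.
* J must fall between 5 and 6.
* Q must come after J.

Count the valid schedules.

18

Splitting on J: it can be 5 (12), 6 (6). Listing each branch's schedules as (R, K, G, Q, L, U):
J=5: (4,1,6,7,2,3) (4,1,7,6,2,3) (4,3,6,7,2,1) (4,3,7,6,2,1) (6,1,3,7,2,4) (6,1,4,7,2,3) (6,3,4,7,2,1) (6,4,3,7,2,1) (7,1,3,6,2,4) (7,1,4,6,2,3) (7,3,4,6,2,1) (7,4,3,6,2,1) — 12.
J=6: (4,1,5,7,2,3) (4,3,5,7,2,1) (5,1,3,7,2,4) (5,1,4,7,2,3) (5,3,4,7,2,1) (5,4,3,7,2,1) — 6.
Summing: 12 + 6 = 18.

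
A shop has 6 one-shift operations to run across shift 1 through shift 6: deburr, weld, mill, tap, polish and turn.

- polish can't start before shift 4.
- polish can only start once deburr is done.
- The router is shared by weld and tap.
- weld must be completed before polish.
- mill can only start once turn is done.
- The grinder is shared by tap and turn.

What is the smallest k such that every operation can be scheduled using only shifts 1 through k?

The precedence chain requires at least 2 distinct shifts.
polish can't be placed before shift 4, so the schedule must run through at least shift 4.
4 works (last occupied shift: shift 4): for example polish -> shift 4, turn -> shift 1, tap -> shift 2, deburr -> shift 1, mill -> shift 2, weld -> shift 1.

4 shifts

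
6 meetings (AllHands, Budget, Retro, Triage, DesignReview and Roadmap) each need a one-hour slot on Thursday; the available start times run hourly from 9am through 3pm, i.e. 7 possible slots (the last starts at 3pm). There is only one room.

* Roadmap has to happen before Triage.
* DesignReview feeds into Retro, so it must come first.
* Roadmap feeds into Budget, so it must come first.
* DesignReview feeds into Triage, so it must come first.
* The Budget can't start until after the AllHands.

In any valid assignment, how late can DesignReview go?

1pm

Downstream work caps DesignReview at 2pm.
DesignReview at 1pm is achievable: Retro in 3pm, Budget in 11am, AllHands in 10am, DesignReview in 1pm, Triage in 2pm, Roadmap in 9am.
Nothing later works — the capacity limit rule out every slot after 1pm.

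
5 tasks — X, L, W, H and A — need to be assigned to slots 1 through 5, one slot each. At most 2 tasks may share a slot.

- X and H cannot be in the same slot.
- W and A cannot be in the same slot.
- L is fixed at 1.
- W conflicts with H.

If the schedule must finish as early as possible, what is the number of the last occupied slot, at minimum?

With at most 2 per slot and 5 tasks, at least 3 slots are needed.
3 works (last occupied slot: 3): for example A=3, H=3, X=1, W=2, L=1.

3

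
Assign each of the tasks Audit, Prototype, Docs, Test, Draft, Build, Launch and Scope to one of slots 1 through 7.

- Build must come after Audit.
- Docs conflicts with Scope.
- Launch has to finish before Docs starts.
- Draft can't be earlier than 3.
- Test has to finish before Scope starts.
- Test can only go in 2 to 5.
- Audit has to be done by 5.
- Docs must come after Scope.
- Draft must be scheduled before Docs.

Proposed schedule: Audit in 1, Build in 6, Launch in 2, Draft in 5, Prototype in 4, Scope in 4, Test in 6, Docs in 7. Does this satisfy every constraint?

No. Test can only go in 2 to 5 is not satisfied.

Test has to finish before Scope starts — violated.
Launch has to finish before Docs starts — holds.
Draft can't be earlier than 3 — holds.
Audit has to be done by 5 — holds.
Docs conflicts with Scope — holds.
Build must come after Audit — holds.
Test can only go in 2 to 5 — violated.
Draft must be scheduled before Docs — holds.
Docs must come after Scope — holds.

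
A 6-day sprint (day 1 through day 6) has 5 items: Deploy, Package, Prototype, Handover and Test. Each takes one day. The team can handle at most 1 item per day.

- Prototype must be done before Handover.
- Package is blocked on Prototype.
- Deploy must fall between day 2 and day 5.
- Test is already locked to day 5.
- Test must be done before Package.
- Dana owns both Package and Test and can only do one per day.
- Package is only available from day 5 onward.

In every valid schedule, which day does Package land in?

day 6

Package's window is day 5–day 6.
Test is fixed at day 5, and Package can't share a day with Test.
So Package must be day 6.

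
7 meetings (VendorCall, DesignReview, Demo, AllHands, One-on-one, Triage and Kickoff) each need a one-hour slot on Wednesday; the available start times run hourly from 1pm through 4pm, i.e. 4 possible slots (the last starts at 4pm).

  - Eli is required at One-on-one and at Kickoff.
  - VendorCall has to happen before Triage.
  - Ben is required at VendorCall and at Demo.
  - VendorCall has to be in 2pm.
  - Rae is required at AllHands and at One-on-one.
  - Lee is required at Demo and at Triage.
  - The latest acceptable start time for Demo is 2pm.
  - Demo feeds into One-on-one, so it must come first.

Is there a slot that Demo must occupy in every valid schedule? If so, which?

1pm

Demo's window is 1pm–2pm.
VendorCall is fixed at 2pm, and Demo can't share a slot with VendorCall.
So Demo must be 1pm.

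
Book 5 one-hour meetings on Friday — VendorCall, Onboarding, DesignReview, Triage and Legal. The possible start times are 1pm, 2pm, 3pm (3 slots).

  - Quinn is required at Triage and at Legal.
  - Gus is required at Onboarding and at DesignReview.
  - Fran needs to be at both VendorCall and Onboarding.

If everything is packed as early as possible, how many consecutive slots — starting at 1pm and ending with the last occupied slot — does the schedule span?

Could 1 slot be enough, i.e. nothing placed later than 1pm? No: DesignReview can't share with Onboarding (1pm) → nothing is left.
So 1 slot is not enough.
2 works (last occupied slot: 2pm): for example Legal=2pm; VendorCall=1pm; Onboarding=2pm; DesignReview=1pm; Triage=1pm.

2 slots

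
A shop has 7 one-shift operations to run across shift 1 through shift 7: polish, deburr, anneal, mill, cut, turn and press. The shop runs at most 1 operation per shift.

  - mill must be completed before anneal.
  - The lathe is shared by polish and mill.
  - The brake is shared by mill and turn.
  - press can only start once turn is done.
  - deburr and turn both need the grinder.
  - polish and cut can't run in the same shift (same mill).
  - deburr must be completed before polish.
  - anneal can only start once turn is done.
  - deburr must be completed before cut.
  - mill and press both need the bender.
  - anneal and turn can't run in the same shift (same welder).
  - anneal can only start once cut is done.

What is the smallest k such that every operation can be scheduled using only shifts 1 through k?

The precedence chain requires at least 3 distinct shifts.
With at most 1 per shift and 7 operations, at least 7 shifts are needed.
7 works (last occupied shift: shift 7): for example deburr=shift 1; mill=shift 4; turn=shift 3; anneal=shift 5; polish=shift 6; cut=shift 2; press=shift 7.

7 shifts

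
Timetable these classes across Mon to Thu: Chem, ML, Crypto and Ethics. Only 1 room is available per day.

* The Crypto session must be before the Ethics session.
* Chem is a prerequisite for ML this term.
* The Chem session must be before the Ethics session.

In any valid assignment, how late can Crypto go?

Downstream work caps Crypto at Wed.
Crypto at Wed is achievable: Chem=Mon, Ethics=Thu, Crypto=Wed, ML=Tue.

Wed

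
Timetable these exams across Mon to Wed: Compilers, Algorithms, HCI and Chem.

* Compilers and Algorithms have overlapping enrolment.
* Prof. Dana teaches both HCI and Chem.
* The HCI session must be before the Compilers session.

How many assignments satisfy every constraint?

12

Splitting on Compilers: it can be Tue (4), Wed (8). Listing each branch's schedules as (Algorithms, HCI, Chem):
Compilers=Tue: (Mon,Mon,Tue) (Mon,Mon,Wed) (Wed,Mon,Tue) (Wed,Mon,Wed) — 4.
Compilers=Wed: (Mon,Mon,Tue) (Mon,Mon,Wed) (Mon,Tue,Mon) (Mon,Tue,Wed) (Tue,Mon,Tue) (Tue,Mon,Wed) (Tue,Tue,Mon) (Tue,Tue,Wed) — 8.
Summing: 4 + 8 = 12.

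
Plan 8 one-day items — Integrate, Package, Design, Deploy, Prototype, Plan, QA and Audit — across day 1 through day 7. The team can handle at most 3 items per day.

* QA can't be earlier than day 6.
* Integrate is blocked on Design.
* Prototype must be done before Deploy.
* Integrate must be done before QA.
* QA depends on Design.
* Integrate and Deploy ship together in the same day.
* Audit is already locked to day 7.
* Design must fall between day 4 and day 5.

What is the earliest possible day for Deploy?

day 5

Deploy must be in the same day as Integrate, which can't be before day 5, so Deploy is at least day 5; Deploy must be in the same day as Integrate, which can't be after day 6, so Deploy is at most day 6.
Deploy at day 5 is achievable: Plan=day 1; Design=day 4; Audit=day 7; Prototype=day 1; Integrate=day 5; Package=day 1; QA=day 6; Deploy=day 5.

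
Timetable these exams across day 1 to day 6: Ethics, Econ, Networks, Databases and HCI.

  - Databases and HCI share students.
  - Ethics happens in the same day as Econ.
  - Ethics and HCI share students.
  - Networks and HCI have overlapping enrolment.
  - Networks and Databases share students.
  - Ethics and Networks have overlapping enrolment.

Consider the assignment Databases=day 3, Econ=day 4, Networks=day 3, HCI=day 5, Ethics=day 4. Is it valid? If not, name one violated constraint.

No. Networks and Databases share students is not satisfied.

Networks and Databases share students — violated.
Ethics happens in the same day as Econ — holds.
Ethics and Networks have overlapping enrolment — holds.
Databases and HCI share students — holds.
Ethics and HCI share students — holds.
Networks and HCI have overlapping enrolment — holds.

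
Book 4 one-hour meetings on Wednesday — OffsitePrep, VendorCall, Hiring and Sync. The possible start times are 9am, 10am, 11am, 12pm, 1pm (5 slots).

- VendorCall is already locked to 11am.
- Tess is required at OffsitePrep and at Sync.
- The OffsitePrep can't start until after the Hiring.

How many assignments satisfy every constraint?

Splitting on OffsitePrep: it can be 10am (4), 11am (8), 12pm (12), 1pm (16). Listing each branch's schedules as (VendorCall, Hiring, Sync):
OffsitePrep=10am: (11am,9am,9am) (11am,9am,11am) (11am,9am,12pm) (11am,9am,1pm) — 4.
OffsitePrep=11am: (11am,9am,9am) (11am,9am,10am) (11am,9am,12pm) (11am,9am,1pm) (11am,10am,9am) (11am,10am,10am) (11am,10am,12pm) (11am,10am,1pm) — 8.
OffsitePrep=12pm: (11am,9am,9am) (11am,9am,10am) (11am,9am,11am) (11am,9am,1pm) (11am,10am,9am) (11am,10am,10am) (11am,10am,11am) (11am,10am,1pm) (11am,11am,9am) (11am,11am,10am) (11am,11am,11am) (11am,11am,1pm) — 12.
OffsitePrep=1pm: (11am,9am,9am) (11am,9am,10am) (11am,9am,11am) (11am,9am,12pm) (11am,10am,9am) (11am,10am,10am) (11am,10am,11am) (11am,10am,12pm) (11am,11am,9am) (11am,11am,10am) (11am,11am,11am) (11am,11am,12pm) (11am,12pm,9am) (11am,12pm,10am) (11am,12pm,11am) (11am,12pm,12pm) — 16.
Summing: 4 + 8 + 12 + 16 = 40.

40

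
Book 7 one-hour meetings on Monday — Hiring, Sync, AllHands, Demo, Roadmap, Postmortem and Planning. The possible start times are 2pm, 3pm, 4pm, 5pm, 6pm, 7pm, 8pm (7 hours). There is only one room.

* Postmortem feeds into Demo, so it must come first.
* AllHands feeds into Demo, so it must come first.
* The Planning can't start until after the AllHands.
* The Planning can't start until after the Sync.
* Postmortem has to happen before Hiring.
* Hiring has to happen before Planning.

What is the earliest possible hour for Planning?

Precedence pushes Planning to at least 4pm.
Planning at 6pm is achievable: Demo in 7pm; Sync in 5pm; AllHands in 4pm; Roadmap in 8pm; Planning in 6pm; Postmortem in 2pm; Hiring in 3pm.
Nothing earlier works — the capacity limit rule out every hour before 6pm.

6pm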